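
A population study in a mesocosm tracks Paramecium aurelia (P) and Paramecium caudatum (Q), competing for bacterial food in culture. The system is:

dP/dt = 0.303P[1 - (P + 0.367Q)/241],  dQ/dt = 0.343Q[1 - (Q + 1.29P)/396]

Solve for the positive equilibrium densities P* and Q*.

Setting both brackets to zero gives the nullclines P + 0.367Q = 241 and 1.29P + Q = 396.
Substituting Q = 396 - 1.29P into the first: P(1 - 0.367·1.29) = 241 - 0.367·396.
So P* = 95.7/0.527 = 182, and then Q* = 396 - 1.29·182 = 162.

P* ≈ 182, Q* ≈ 162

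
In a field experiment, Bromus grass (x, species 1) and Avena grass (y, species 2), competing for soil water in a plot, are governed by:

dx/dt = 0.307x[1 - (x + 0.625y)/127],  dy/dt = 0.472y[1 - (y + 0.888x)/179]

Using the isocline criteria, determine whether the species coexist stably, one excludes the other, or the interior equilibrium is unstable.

Compare the nullcline intercepts: K1/α12 = 127/0.625 = 203 > K2 = 179; K2/α21 = 179/0.888 = 202 > K1 = 127.
Since both inequalities hold, each species can invade when rare, so the interior equilibrium is stable.

stable coexistence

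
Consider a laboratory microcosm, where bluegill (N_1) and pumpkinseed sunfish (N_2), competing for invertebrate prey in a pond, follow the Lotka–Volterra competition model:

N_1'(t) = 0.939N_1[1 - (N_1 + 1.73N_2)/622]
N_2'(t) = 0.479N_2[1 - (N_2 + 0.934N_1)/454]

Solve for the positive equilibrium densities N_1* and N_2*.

N_1* ≈ 265, N_2* ≈ 206

Setting both brackets to zero gives the nullclines N_1 + 1.73N_2 = 622 and 0.934N_1 + N_2 = 454.
Substituting N_2 = 454 - 0.934N_1 into the first: N_1(1 - 1.73·0.934) = 622 - 1.73·454.
So N_1* = -163/-0.616 = 265, and then N_2* = 454 - 0.934·265 = 206.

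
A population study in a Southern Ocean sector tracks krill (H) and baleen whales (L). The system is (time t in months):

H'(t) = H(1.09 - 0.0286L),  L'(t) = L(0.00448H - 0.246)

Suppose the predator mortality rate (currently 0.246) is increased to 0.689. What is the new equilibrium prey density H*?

At the interior fixed point, setting dL/dt = 0 with L > 0 fixes H* = (predator death rate)/(HL coefficient) — independent of the other coefficients.
With the change, H* = 0.689/0.00448 = 154; it rises from 54.9.

H* ≈ 154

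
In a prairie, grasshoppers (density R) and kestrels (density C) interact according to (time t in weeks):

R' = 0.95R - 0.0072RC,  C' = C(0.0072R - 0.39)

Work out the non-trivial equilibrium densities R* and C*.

R* ≈ 54.2, C* ≈ 132

Set dC/dt = 0 with C > 0: 0.0072R - 0.39 = 0, so R* = 0.39/0.0072 = 54.2.
Set dR/dt = 0 with R > 0: 0.95 - 0.0072C = 0, so C* = 0.95/0.0072 = 132.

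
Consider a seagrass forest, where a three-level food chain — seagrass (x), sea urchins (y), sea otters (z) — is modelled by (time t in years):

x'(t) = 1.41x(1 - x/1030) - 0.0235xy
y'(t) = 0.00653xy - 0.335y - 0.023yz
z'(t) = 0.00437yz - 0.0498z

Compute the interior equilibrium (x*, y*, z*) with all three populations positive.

From dz/dt = 0: 0.00437y* = 0.0498, so y* = 11.4.
From dx/dt = 0: 1.41(1 - x*/1030) = 0.0235·11.4, giving x* = 1030·(1 - 0.19) = 834.
From dy/dt = 0: 0.00653·834 - 0.335 = 0.023z*, so z* = 5.11/0.023 = 222.

x* ≈ 834, y* ≈ 11.4, z* ≈ 222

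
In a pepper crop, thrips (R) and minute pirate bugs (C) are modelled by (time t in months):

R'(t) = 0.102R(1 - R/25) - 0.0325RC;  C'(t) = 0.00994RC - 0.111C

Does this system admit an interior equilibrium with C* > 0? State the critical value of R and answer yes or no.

The predator equation gives dC/dt > 0 only when R > 0.111/0.00994 = 11.2.
Without the predator, R → K = 25. Since 25 > 11.2, the predator can invade and persist.

Threshold R = 11.2; K > 11.2, so yes, the predator persists.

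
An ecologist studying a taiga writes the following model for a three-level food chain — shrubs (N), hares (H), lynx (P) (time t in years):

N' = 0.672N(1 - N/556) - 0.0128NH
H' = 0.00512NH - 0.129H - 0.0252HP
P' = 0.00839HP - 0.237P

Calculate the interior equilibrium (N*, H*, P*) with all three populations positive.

From dP/dt = 0: 0.00839H* = 0.237, so H* = 28.2.
From dN/dt = 0: 0.672(1 - N*/556) = 0.0128·28.2, giving N* = 556·(1 - 0.538) = 257.
From dH/dt = 0: 0.00512·257 - 0.129 = 0.0252P*, so P* = 1.19/0.0252 = 47.1.

N* ≈ 257, H* ≈ 28.2, P* ≈ 47.1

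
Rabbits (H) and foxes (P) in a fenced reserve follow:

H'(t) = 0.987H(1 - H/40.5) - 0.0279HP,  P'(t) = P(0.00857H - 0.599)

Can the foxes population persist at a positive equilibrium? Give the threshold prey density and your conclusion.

The predator equation gives dP/dt > 0 only when H > 0.599/0.00857 = 69.9.
Without the predator, H → K = 40.5. Since 40.5 < 69.9, the predator cannot invade.

Threshold H = 69.9; K < 69.9, so no, the predator goes extinct.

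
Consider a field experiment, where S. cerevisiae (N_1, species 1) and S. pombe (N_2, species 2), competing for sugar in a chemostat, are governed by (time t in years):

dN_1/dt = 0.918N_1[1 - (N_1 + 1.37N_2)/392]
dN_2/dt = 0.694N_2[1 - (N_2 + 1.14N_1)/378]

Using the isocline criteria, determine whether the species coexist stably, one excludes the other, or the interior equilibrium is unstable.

unstable coexistence (outcome depends on initial conditions)

Compare the nullcline intercepts: K1/α12 = 392/1.37 = 286 < K2 = 378; K2/α21 = 378/1.14 = 332 < K1 = 392.
Since both are reversed, neither can invade when rare; the interior point is a saddle.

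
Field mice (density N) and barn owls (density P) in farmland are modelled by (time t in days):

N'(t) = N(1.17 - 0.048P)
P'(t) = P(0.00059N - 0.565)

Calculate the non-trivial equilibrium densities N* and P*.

N* ≈ 958, P* ≈ 24.4

Set dP/dt = 0 with P > 0: 0.00059N - 0.565 = 0, so N* = 0.565/0.00059 = 958.
Set dN/dt = 0 with N > 0: 1.17 - 0.048P = 0, so P* = 1.17/0.048 = 24.4.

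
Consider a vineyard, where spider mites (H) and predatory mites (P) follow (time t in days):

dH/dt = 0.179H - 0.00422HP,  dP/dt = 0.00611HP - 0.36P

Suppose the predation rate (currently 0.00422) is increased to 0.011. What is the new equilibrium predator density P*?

At the interior fixed point, setting dH/dt = 0 with H > 0 fixes P* = (prey growth rate)/(HP coefficient) — independent of the other coefficients.
With the change, P* = 0.179/0.011 = 16.3; it falls from 42.4.

P* ≈ 16.3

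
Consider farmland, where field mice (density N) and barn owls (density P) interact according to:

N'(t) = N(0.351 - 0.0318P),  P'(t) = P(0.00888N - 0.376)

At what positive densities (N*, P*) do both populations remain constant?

N* ≈ 42.3, P* ≈ 11

Set dP/dt = 0 with P > 0: 0.00888N - 0.376 = 0, so N* = 0.376/0.00888 = 42.3.
Set dN/dt = 0 with N > 0: 0.351 - 0.0318P = 0, so P* = 0.351/0.0318 = 11.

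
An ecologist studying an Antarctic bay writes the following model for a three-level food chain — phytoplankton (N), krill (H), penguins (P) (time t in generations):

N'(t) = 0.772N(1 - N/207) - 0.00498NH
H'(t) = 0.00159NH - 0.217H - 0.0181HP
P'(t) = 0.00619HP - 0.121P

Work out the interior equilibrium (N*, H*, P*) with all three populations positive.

From dP/dt = 0: 0.00619H* = 0.121, so H* = 19.5.
From dN/dt = 0: 0.772(1 - N*/207) = 0.00498·19.5, giving N* = 207·(1 - 0.126) = 181.
From dH/dt = 0: 0.00159·181 - 0.217 = 0.0181P*, so P* = 0.0706/0.0181 = 3.9.

N* ≈ 181, H* ≈ 19.5, P* ≈ 3.9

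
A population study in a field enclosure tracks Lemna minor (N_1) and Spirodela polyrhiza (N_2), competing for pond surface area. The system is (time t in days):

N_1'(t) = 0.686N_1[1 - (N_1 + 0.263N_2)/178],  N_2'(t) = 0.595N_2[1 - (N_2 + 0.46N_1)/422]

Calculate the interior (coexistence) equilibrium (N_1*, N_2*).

Setting both brackets to zero gives the nullclines N_1 + 0.263N_2 = 178 and 0.46N_1 + N_2 = 422.
Substituting N_2 = 422 - 0.46N_1 into the first: N_1(1 - 0.263·0.46) = 178 - 0.263·422.
So N_1* = 67/0.879 = 76.2, and then N_2* = 422 - 0.46·76.2 = 387.

N_1* ≈ 76.2, N_2* ≈ 387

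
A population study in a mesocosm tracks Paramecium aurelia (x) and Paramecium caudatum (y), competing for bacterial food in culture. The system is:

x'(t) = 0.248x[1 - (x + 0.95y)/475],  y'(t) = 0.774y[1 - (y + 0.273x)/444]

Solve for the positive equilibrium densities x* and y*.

x* ≈ 71.8, y* ≈ 424

Setting both brackets to zero gives the nullclines x + 0.95y = 475 and 0.273x + y = 444.
Substituting y = 444 - 0.273x into the first: x(1 - 0.95·0.273) = 475 - 0.95·444.
So x* = 53.2/0.741 = 71.8, and then y* = 444 - 0.273·71.8 = 424.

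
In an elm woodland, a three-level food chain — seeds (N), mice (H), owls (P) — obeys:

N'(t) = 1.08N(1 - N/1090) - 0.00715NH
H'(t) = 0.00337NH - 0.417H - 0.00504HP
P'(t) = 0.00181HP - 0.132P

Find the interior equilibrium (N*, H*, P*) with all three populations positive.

From dP/dt = 0: 0.00181H* = 0.132, so H* = 72.9.
From dN/dt = 0: 1.08(1 - N*/1090) = 0.00715·72.9, giving N* = 1090·(1 - 0.483) = 564.
From dH/dt = 0: 0.00337·564 - 0.417 = 0.00504P*, so P* = 1.48/0.00504 = 294.

N* ≈ 564, H* ≈ 72.9, P* ≈ 294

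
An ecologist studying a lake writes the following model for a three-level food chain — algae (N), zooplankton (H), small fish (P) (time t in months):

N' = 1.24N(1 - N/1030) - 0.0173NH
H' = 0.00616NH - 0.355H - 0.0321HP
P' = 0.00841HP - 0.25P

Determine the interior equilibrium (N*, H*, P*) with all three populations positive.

N* ≈ 603, H* ≈ 29.7, P* ≈ 105

From dP/dt = 0: 0.00841H* = 0.25, so H* = 29.7.
From dN/dt = 0: 1.24(1 - N*/1030) = 0.0173·29.7, giving N* = 1030·(1 - 0.415) = 603.
From dH/dt = 0: 0.00616·603 - 0.355 = 0.0321P*, so P* = 3.36/0.0321 = 105.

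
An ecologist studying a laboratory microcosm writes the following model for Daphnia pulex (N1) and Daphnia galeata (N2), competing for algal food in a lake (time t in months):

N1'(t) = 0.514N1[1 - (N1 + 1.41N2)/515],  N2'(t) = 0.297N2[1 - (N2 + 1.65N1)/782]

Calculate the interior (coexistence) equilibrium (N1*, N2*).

Setting both brackets to zero gives the nullclines N1 + 1.41N2 = 515 and 1.65N1 + N2 = 782.
Substituting N2 = 782 - 1.65N1 into the first: N1(1 - 1.41·1.65) = 515 - 1.41·782.
So N1* = -588/-1.33 = 443, and then N2* = 782 - 1.65·443 = 51.1.

N1* ≈ 443, N2* ≈ 51.1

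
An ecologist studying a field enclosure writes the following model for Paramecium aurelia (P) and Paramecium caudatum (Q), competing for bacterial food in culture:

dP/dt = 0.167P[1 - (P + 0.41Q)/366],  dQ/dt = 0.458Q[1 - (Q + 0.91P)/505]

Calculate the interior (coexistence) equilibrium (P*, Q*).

P* ≈ 254, Q* ≈ 274

Setting both brackets to zero gives the nullclines P + 0.41Q = 366 and 0.91P + Q = 505.
Substituting Q = 505 - 0.91P into the first: P(1 - 0.41·0.91) = 366 - 0.41·505.
So P* = 159/0.627 = 254, and then Q* = 505 - 0.91·254 = 274.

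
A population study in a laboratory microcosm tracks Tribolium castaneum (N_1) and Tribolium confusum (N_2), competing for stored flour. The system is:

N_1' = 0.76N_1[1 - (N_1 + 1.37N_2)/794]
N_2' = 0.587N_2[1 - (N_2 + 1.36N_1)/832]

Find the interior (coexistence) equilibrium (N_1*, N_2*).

N_1* ≈ 401, N_2* ≈ 287

Setting both brackets to zero gives the nullclines N_1 + 1.37N_2 = 794 and 1.36N_1 + N_2 = 832.
Substituting N_2 = 832 - 1.36N_1 into the first: N_1(1 - 1.37·1.36) = 794 - 1.37·832.
So N_1* = -346/-0.863 = 401, and then N_2* = 832 - 1.36·401 = 287.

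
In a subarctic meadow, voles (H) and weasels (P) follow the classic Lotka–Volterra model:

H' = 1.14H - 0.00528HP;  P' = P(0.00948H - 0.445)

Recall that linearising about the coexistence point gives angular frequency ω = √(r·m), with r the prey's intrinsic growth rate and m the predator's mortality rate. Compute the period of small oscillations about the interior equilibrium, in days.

T ≈ 8.82 days

Here r = 1.14 and m = 0.445, so r·m = 0.507.
ω = √0.507 = 0.712 per day, hence T = 2π/ω ≈ 8.82 days.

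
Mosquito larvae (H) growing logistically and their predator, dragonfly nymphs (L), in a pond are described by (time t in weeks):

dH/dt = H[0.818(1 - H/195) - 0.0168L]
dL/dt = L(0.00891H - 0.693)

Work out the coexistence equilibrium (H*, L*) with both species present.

H* ≈ 77.8, L* ≈ 29.3

From dL/dt = 0 with L > 0: 0.00891H* = 0.693, so H* = 77.8.
Substitute into dH/dt = 0: 0.818(1 - 77.8/195) = 0.0168L*.
The bracket is 0.601, giving L* = 0.492/0.0168 = 29.3.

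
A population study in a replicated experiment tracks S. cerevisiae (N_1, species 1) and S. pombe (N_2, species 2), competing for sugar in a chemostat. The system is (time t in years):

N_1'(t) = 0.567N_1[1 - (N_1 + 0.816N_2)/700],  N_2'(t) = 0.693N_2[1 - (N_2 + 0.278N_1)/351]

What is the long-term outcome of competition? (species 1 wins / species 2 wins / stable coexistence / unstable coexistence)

Compare the nullcline intercepts: K1/α12 = 700/0.816 = 858 > K2 = 351; K2/α21 = 351/0.278 = 1260 > K1 = 700.
Since both inequalities hold, each species can invade when rare, so the interior equilibrium is stable.

stable coexistence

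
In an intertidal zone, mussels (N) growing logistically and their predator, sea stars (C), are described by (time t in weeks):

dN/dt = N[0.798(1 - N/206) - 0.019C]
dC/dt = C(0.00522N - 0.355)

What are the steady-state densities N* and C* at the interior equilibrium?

N* ≈ 68, C* ≈ 28.1

From dC/dt = 0 with C > 0: 0.00522N* = 0.355, so N* = 68.
Substitute into dN/dt = 0: 0.798(1 - 68/206) = 0.019C*.
The bracket is 0.67, giving C* = 0.535/0.019 = 28.1.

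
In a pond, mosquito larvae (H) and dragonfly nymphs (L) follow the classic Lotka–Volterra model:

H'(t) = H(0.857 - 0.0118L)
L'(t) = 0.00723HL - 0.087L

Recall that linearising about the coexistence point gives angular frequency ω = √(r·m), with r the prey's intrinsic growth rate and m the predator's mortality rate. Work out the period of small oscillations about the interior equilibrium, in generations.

T ≈ 23 generations

Here r = 0.857 and m = 0.087, so r·m = 0.0746.
ω = √0.0746 = 0.273 per generation, hence T = 2π/ω ≈ 23 generations.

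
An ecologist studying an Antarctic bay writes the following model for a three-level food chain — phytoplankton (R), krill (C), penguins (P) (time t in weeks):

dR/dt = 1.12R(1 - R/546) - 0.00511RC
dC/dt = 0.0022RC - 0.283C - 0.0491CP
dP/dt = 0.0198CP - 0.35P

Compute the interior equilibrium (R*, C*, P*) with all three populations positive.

R* ≈ 502, C* ≈ 17.7, P* ≈ 16.7

From dP/dt = 0: 0.0198C* = 0.35, so C* = 17.7.
From dR/dt = 0: 1.12(1 - R*/546) = 0.00511·17.7, giving R* = 546·(1 - 0.0807) = 502.
From dC/dt = 0: 0.0022·502 - 0.283 = 0.0491P*, so P* = 0.821/0.0491 = 16.7.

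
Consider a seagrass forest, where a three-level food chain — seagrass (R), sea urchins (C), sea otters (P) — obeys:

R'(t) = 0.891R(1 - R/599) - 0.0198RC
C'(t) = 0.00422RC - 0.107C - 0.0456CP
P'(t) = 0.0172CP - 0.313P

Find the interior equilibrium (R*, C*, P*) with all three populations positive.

R* ≈ 357, C* ≈ 18.2, P* ≈ 30.7

From dP/dt = 0: 0.0172C* = 0.313, so C* = 18.2.
From dR/dt = 0: 0.891(1 - R*/599) = 0.0198·18.2, giving R* = 599·(1 - 0.404) = 357.
From dC/dt = 0: 0.00422·357 - 0.107 = 0.0456P*, so P* = 1.4/0.0456 = 30.7.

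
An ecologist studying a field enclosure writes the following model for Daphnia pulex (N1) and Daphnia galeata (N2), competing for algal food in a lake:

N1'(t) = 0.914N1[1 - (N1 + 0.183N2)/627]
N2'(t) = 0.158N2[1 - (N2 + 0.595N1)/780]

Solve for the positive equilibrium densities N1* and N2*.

Setting both brackets to zero gives the nullclines N1 + 0.183N2 = 627 and 0.595N1 + N2 = 780.
Substituting N2 = 780 - 0.595N1 into the first: N1(1 - 0.183·0.595) = 627 - 0.183·780.
So N1* = 484/0.891 = 543, and then N2* = 780 - 0.595·543 = 457.

N1* ≈ 543, N2* ≈ 457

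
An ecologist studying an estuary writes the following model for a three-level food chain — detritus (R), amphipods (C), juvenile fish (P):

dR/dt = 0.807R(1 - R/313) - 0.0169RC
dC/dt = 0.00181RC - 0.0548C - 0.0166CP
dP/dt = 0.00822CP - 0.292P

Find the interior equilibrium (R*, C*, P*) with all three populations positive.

R* ≈ 80.2, C* ≈ 35.5, P* ≈ 5.44

From dP/dt = 0: 0.00822C* = 0.292, so C* = 35.5.
From dR/dt = 0: 0.807(1 - R*/313) = 0.0169·35.5, giving R* = 313·(1 - 0.744) = 80.2.
From dC/dt = 0: 0.00181·80.2 - 0.0548 = 0.0166P*, so P* = 0.0903/0.0166 = 5.44.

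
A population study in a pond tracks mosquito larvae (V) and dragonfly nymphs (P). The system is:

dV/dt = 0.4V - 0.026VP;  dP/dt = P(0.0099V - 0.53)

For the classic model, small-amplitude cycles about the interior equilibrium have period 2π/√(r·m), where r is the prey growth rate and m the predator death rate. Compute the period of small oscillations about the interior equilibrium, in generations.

Here r = 0.4 and m = 0.53, so r·m = 0.212.
ω = √0.212 = 0.46 per generation, hence T = 2π/ω ≈ 13.6 generations.

T ≈ 13.6 generations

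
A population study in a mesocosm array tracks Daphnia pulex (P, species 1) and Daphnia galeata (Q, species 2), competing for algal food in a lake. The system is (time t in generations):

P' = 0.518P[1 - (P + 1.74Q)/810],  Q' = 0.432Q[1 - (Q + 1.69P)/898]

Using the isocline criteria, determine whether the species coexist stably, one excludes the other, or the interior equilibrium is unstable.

Compare the nullcline intercepts: K1/α12 = 810/1.74 = 466 < K2 = 898; K2/α21 = 898/1.69 = 531 < K1 = 810.
Since both are reversed, neither can invade when rare; the interior point is a saddle.

unstable coexistence (outcome depends on initial conditions)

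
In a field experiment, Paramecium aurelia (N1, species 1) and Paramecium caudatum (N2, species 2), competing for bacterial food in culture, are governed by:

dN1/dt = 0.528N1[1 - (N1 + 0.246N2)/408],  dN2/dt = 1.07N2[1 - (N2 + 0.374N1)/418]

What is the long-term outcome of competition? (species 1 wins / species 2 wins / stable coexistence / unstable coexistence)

stable coexistence

Compare the nullcline intercepts: K1/α12 = 408/0.246 = 1660 > K2 = 418; K2/α21 = 418/0.374 = 1120 > K1 = 408.
Since both inequalities hold, each species can invade when rare, so the interior equilibrium is stable.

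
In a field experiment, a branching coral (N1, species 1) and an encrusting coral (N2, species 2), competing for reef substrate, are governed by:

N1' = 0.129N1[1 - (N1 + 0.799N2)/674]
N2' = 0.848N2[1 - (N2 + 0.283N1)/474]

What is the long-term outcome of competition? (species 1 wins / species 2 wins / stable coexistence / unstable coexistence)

stable coexistence

Compare the nullcline intercepts: K1/α12 = 674/0.799 = 844 > K2 = 474; K2/α21 = 474/0.283 = 1670 > K1 = 674.
Since both inequalities hold, each species can invade when rare, so the interior equilibrium is stable.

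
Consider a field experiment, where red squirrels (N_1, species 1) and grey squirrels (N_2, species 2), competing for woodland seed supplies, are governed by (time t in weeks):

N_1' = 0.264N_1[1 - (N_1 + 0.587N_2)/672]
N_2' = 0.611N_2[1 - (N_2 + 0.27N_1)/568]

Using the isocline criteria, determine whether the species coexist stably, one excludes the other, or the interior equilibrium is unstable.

stable coexistence

Compare the nullcline intercepts: K1/α12 = 672/0.587 = 1140 > K2 = 568; K2/α21 = 568/0.27 = 2100 > K1 = 672.
Since both inequalities hold, each species can invade when rare, so the interior equilibrium is stable.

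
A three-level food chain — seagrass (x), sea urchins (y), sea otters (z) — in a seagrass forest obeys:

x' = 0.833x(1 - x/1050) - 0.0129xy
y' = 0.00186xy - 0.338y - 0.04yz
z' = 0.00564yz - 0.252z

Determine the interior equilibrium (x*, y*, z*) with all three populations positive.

x* ≈ 323, y* ≈ 44.7, z* ≈ 6.59

From dz/dt = 0: 0.00564y* = 0.252, so y* = 44.7.
From dx/dt = 0: 0.833(1 - x*/1050) = 0.0129·44.7, giving x* = 1050·(1 - 0.692) = 323.
From dy/dt = 0: 0.00186·323 - 0.338 = 0.04z*, so z* = 0.264/0.04 = 6.59.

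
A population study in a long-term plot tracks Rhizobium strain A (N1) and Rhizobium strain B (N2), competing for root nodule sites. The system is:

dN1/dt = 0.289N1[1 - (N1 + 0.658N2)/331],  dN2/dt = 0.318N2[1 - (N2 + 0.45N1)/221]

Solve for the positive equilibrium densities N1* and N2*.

Setting both brackets to zero gives the nullclines N1 + 0.658N2 = 331 and 0.45N1 + N2 = 221.
Substituting N2 = 221 - 0.45N1 into the first: N1(1 - 0.658·0.45) = 331 - 0.658·221.
So N1* = 186/0.704 = 264, and then N2* = 221 - 0.45·264 = 102.

N1* ≈ 264, N2* ≈ 102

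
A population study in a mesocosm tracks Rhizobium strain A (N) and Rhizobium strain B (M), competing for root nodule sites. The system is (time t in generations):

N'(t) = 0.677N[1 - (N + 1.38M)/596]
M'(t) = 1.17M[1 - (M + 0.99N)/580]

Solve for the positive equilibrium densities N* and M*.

Setting both brackets to zero gives the nullclines N + 1.38M = 596 and 0.99N + M = 580.
Substituting M = 580 - 0.99N into the first: N(1 - 1.38·0.99) = 596 - 1.38·580.
So N* = -204/-0.366 = 558, and then M* = 580 - 0.99·558 = 27.4.

N* ≈ 558, M* ≈ 27.4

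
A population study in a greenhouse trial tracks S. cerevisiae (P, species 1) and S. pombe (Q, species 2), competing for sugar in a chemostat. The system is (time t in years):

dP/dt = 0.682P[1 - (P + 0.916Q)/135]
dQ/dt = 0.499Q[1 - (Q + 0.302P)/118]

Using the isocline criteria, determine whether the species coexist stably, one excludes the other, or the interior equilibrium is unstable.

stable coexistence

Compare the nullcline intercepts: K1/α12 = 135/0.916 = 147 > K2 = 118; K2/α21 = 118/0.302 = 391 > K1 = 135.
Since both inequalities hold, each species can invade when rare, so the interior equilibrium is stable.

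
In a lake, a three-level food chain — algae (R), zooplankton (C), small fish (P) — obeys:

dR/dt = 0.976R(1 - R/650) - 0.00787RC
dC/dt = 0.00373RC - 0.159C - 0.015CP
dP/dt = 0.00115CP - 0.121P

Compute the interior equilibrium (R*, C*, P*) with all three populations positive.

R* ≈ 98.5, C* ≈ 105, P* ≈ 13.9

From dP/dt = 0: 0.00115C* = 0.121, so C* = 105.
From dR/dt = 0: 0.976(1 - R*/650) = 0.00787·105, giving R* = 650·(1 - 0.848) = 98.5.
From dC/dt = 0: 0.00373·98.5 - 0.159 = 0.015P*, so P* = 0.208/0.015 = 13.9.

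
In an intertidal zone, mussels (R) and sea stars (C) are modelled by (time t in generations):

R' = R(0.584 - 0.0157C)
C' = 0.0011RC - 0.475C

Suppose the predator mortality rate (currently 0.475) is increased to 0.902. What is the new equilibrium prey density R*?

At the interior fixed point, setting dC/dt = 0 with C > 0 fixes R* = (predator death rate)/(RC coefficient) — independent of the other coefficients.
With the change, R* = 0.902/0.0011 = 820; it rises from 432.

R* ≈ 820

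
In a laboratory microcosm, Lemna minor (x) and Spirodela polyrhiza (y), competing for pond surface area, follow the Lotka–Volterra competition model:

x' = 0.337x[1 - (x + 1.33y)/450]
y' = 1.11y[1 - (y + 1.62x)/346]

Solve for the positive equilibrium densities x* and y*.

Setting both brackets to zero gives the nullclines x + 1.33y = 450 and 1.62x + y = 346.
Substituting y = 346 - 1.62x into the first: x(1 - 1.33·1.62) = 450 - 1.33·346.
So x* = -10.2/-1.15 = 8.82, and then y* = 346 - 1.62·8.82 = 332.

x* ≈ 8.82, y* ≈ 332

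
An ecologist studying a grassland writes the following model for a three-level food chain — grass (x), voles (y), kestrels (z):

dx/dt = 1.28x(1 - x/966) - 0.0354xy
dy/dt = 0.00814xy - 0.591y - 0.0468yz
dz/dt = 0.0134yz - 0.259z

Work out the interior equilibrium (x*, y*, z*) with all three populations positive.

From dz/dt = 0: 0.0134y* = 0.259, so y* = 19.3.
From dx/dt = 0: 1.28(1 - x*/966) = 0.0354·19.3, giving x* = 966·(1 - 0.535) = 450.
From dy/dt = 0: 0.00814·450 - 0.591 = 0.0468z*, so z* = 3.07/0.0468 = 65.6.

x* ≈ 450, y* ≈ 19.3, z* ≈ 65.6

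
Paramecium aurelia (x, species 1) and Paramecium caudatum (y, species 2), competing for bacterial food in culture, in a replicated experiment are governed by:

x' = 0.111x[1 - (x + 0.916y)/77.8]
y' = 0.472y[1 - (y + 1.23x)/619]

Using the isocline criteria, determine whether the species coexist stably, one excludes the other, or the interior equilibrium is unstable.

Compare the nullcline intercepts: K1/α12 = 77.8/0.916 = 84.9 < K2 = 619; K2/α21 = 619/1.23 = 503 > K1 = 77.8.
Since the inequalities point opposite ways, species 2 can invade but species 1 cannot.

species 2 excludes species 1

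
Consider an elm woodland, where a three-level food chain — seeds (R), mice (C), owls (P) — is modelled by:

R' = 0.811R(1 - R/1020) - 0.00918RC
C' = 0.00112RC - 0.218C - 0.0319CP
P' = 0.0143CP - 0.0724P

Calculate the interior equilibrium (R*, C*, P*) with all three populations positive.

R* ≈ 962, C* ≈ 5.06, P* ≈ 26.9

From dP/dt = 0: 0.0143C* = 0.0724, so C* = 5.06.
From dR/dt = 0: 0.811(1 - R*/1020) = 0.00918·5.06, giving R* = 1020·(1 - 0.0573) = 962.
From dC/dt = 0: 0.00112·962 - 0.218 = 0.0319P*, so P* = 0.859/0.0319 = 26.9.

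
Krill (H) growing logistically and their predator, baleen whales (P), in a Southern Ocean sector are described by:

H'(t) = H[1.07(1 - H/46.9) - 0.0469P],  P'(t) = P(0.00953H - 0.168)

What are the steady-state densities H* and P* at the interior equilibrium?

From dP/dt = 0 with P > 0: 0.00953H* = 0.168, so H* = 17.6.
Substitute into dH/dt = 0: 1.07(1 - 17.6/46.9) = 0.0469P*.
The bracket is 0.624, giving P* = 0.668/0.0469 = 14.2.

H* ≈ 17.6, P* ≈ 14.2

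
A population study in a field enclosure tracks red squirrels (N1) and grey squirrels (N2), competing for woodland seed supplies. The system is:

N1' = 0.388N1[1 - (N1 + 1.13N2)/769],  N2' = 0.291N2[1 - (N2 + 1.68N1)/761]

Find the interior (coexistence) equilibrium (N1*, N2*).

Setting both brackets to zero gives the nullclines N1 + 1.13N2 = 769 and 1.68N1 + N2 = 761.
Substituting N2 = 761 - 1.68N1 into the first: N1(1 - 1.13·1.68) = 769 - 1.13·761.
So N1* = -90.9/-0.898 = 101, and then N2* = 761 - 1.68·101 = 591.

N1* ≈ 101, N2* ≈ 591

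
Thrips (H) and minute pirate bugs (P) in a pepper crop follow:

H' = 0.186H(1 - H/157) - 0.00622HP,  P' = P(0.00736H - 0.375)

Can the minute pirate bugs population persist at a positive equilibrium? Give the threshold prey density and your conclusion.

Threshold H = 51; K > 51, so yes, the predator persists.

The predator equation gives dP/dt > 0 only when H > 0.375/0.00736 = 51.
Without the predator, H → K = 157. Since 157 > 51, the predator can invade and persist.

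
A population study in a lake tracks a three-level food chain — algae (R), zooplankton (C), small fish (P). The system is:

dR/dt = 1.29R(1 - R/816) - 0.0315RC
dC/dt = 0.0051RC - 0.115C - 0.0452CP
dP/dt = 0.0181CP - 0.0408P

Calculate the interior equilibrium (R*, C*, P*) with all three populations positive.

R* ≈ 771, C* ≈ 2.25, P* ≈ 84.5

From dP/dt = 0: 0.0181C* = 0.0408, so C* = 2.25.
From dR/dt = 0: 1.29(1 - R*/816) = 0.0315·2.25, giving R* = 816·(1 - 0.055) = 771.
From dC/dt = 0: 0.0051·771 - 0.115 = 0.0452P*, so P* = 3.82/0.0452 = 84.5.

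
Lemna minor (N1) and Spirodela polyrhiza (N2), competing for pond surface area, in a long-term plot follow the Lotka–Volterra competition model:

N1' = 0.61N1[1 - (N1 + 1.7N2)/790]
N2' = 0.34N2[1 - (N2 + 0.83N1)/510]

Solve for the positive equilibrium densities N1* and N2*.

N1* ≈ 187, N2* ≈ 355

Setting both brackets to zero gives the nullclines N1 + 1.7N2 = 790 and 0.83N1 + N2 = 510.
Substituting N2 = 510 - 0.83N1 into the first: N1(1 - 1.7·0.83) = 790 - 1.7·510.
So N1* = -77/-0.411 = 187, and then N2* = 510 - 0.83·187 = 355.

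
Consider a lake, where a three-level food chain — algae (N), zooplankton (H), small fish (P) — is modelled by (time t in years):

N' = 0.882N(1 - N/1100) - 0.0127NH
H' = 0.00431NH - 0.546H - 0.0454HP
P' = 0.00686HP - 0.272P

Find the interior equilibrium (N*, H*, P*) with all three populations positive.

N* ≈ 472, H* ≈ 39.7, P* ≈ 32.8

From dP/dt = 0: 0.00686H* = 0.272, so H* = 39.7.
From dN/dt = 0: 0.882(1 - N*/1100) = 0.0127·39.7, giving N* = 1100·(1 - 0.571) = 472.
From dH/dt = 0: 0.00431·472 - 0.546 = 0.0454P*, so P* = 1.49/0.0454 = 32.8.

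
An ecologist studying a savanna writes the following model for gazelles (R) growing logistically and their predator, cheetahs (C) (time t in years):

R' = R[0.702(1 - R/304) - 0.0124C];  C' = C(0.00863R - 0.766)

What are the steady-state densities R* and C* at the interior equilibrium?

From dC/dt = 0 with C > 0: 0.00863R* = 0.766, so R* = 88.8.
Substitute into dR/dt = 0: 0.702(1 - 88.8/304) = 0.0124C*.
The bracket is 0.708, giving C* = 0.497/0.0124 = 40.1.

R* ≈ 88.8, C* ≈ 40.1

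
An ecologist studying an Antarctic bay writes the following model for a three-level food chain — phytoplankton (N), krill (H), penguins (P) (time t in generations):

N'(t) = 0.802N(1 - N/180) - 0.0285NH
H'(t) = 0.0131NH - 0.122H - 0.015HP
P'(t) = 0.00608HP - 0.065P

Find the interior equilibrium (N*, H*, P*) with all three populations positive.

From dP/dt = 0: 0.00608H* = 0.065, so H* = 10.7.
From dN/dt = 0: 0.802(1 - N*/180) = 0.0285·10.7, giving N* = 180·(1 - 0.38) = 112.
From dH/dt = 0: 0.0131·112 - 0.122 = 0.015P*, so P* = 1.34/0.015 = 89.3.

N* ≈ 112, H* ≈ 10.7, P* ≈ 89.3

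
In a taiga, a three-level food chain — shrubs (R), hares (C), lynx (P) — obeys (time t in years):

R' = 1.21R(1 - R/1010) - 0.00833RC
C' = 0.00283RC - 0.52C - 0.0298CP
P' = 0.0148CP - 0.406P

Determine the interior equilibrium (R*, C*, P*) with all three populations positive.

R* ≈ 819, C* ≈ 27.4, P* ≈ 60.4

From dP/dt = 0: 0.0148C* = 0.406, so C* = 27.4.
From dR/dt = 0: 1.21(1 - R*/1010) = 0.00833·27.4, giving R* = 1010·(1 - 0.189) = 819.
From dC/dt = 0: 0.00283·819 - 0.52 = 0.0298P*, so P* = 1.8/0.0298 = 60.4.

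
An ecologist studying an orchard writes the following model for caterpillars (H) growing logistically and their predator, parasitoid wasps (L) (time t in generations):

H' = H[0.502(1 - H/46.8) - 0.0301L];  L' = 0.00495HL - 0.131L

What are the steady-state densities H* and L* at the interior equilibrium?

From dL/dt = 0 with L > 0: 0.00495H* = 0.131, so H* = 26.5.
Substitute into dH/dt = 0: 0.502(1 - 26.5/46.8) = 0.0301L*.
The bracket is 0.435, giving L* = 0.218/0.0301 = 7.25.

H* ≈ 26.5, L* ≈ 7.25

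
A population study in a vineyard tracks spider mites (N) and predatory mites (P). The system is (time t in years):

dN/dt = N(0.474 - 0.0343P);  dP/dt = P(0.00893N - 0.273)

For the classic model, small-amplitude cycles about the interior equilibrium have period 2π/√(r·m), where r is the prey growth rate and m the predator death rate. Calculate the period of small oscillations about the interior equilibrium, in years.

T ≈ 17.5 years

Here r = 0.474 and m = 0.273, so r·m = 0.129.
ω = √0.129 = 0.36 per year, hence T = 2π/ω ≈ 17.5 years.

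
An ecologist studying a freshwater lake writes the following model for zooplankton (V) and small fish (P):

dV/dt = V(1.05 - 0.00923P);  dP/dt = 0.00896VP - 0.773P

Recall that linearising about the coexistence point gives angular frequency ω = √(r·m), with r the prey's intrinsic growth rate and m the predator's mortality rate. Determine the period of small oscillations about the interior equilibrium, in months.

Here r = 1.05 and m = 0.773, so r·m = 0.812.
ω = √0.812 = 0.901 per month, hence T = 2π/ω ≈ 6.97 months.

T ≈ 6.97 months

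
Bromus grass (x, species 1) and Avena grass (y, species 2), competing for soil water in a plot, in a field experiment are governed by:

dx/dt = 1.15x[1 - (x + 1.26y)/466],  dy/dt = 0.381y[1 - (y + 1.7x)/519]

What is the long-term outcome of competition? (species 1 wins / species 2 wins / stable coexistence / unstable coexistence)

unstable coexistence (outcome depends on initial conditions)

Compare the nullcline intercepts: K1/α12 = 466/1.26 = 370 < K2 = 519; K2/α21 = 519/1.7 = 305 < K1 = 466.
Since both are reversed, neither can invade when rare; the interior point is a saddle.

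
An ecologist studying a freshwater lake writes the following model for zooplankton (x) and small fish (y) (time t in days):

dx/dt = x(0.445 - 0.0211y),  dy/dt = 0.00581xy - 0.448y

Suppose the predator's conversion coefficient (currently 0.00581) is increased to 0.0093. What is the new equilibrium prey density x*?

At the interior fixed point, setting dy/dt = 0 with y > 0 fixes x* = (predator death rate)/(xy coefficient) — independent of the other coefficients.
With the change, x* = 0.448/0.0093 = 48.2; it falls from 77.1.

x* ≈ 48.2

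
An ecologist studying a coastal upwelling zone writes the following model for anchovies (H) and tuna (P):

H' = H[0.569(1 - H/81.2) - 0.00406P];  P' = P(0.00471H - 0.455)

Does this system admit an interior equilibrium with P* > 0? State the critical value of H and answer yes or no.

The predator equation gives dP/dt > 0 only when H > 0.455/0.00471 = 96.6.
Without the predator, H → K = 81.2. Since 81.2 < 96.6, the predator cannot invade.

Threshold H = 96.6; K < 96.6, so no, the predator goes extinct.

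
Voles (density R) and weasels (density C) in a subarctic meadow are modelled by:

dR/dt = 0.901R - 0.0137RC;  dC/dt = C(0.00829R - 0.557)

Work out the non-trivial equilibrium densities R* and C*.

Set dC/dt = 0 with C > 0: 0.00829R - 0.557 = 0, so R* = 0.557/0.00829 = 67.2.
Set dR/dt = 0 with R > 0: 0.901 - 0.0137C = 0, so C* = 0.901/0.0137 = 65.8.

R* ≈ 67.2, C* ≈ 65.8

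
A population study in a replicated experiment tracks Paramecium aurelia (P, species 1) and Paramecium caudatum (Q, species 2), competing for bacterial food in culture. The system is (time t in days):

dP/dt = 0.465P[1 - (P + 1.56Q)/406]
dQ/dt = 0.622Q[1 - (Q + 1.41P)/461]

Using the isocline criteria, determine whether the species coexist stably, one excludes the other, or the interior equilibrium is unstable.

Compare the nullcline intercepts: K1/α12 = 406/1.56 = 260 < K2 = 461; K2/α21 = 461/1.41 = 327 < K1 = 406.
Since both are reversed, neither can invade when rare; the interior point is a saddle.

unstable coexistence (outcome depends on initial conditions)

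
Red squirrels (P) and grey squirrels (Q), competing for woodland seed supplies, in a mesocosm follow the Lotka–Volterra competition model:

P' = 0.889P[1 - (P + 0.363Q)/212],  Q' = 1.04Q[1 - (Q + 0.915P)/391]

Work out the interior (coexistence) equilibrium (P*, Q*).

Setting both brackets to zero gives the nullclines P + 0.363Q = 212 and 0.915P + Q = 391.
Substituting Q = 391 - 0.915P into the first: P(1 - 0.363·0.915) = 212 - 0.363·391.
So P* = 70.1/0.668 = 105, and then Q* = 391 - 0.915·105 = 295.

P* ≈ 105, Q* ≈ 295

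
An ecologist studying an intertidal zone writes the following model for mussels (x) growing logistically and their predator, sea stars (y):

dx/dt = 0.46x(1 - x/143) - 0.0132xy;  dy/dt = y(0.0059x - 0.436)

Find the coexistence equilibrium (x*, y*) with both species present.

x* ≈ 73.9, y* ≈ 16.8

From dy/dt = 0 with y > 0: 0.0059x* = 0.436, so x* = 73.9.
Substitute into dx/dt = 0: 0.46(1 - 73.9/143) = 0.0132y*.
The bracket is 0.483, giving y* = 0.222/0.0132 = 16.8.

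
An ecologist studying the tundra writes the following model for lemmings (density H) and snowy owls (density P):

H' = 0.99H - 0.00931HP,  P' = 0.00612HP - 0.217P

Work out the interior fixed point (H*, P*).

H* ≈ 35.5, P* ≈ 106

Set dP/dt = 0 with P > 0: 0.00612H - 0.217 = 0, so H* = 0.217/0.00612 = 35.5.
Set dH/dt = 0 with H > 0: 0.99 - 0.00931P = 0, so P* = 0.99/0.00931 = 106.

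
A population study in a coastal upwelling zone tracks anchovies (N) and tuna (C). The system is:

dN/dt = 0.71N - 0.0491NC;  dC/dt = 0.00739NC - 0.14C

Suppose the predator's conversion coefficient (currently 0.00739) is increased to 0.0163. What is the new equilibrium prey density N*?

At the interior fixed point, setting dC/dt = 0 with C > 0 fixes N* = (predator death rate)/(NC coefficient) — independent of the other coefficients.
With the change, N* = 0.14/0.0163 = 8.59; it falls from 18.9.

N* ≈ 8.59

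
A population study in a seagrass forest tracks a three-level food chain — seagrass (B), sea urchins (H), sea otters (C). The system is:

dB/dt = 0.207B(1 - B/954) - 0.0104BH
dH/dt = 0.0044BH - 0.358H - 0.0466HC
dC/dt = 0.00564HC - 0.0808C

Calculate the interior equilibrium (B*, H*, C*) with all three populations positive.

B* ≈ 267, H* ≈ 14.3, C* ≈ 17.6

From dC/dt = 0: 0.00564H* = 0.0808, so H* = 14.3.
From dB/dt = 0: 0.207(1 - B*/954) = 0.0104·14.3, giving B* = 954·(1 - 0.72) = 267.
From dH/dt = 0: 0.0044·267 - 0.358 = 0.0466C*, so C* = 0.818/0.0466 = 17.6.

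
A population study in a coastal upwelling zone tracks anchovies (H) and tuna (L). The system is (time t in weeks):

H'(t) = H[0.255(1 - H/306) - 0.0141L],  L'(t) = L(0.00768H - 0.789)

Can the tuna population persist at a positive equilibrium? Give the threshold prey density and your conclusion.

The predator equation gives dL/dt > 0 only when H > 0.789/0.00768 = 103.
Without the predator, H → K = 306. Since 306 > 103, the predator can invade and persist.

Threshold H = 103; K > 103, so yes, the predator persists.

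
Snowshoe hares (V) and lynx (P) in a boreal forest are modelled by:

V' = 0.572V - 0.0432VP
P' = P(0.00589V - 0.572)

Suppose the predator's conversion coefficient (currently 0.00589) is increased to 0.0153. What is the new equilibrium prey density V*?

At the interior fixed point, setting dP/dt = 0 with P > 0 fixes V* = (predator death rate)/(VP coefficient) — independent of the other coefficients.
With the change, V* = 0.572/0.0153 = 37.4; it falls from 97.1.

V* ≈ 37.4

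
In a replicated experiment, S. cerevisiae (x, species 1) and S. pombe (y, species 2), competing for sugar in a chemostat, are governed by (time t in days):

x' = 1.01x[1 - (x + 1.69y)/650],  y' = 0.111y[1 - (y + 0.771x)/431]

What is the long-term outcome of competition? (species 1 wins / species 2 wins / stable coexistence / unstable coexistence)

Compare the nullcline intercepts: K1/α12 = 650/1.69 = 385 < K2 = 431; K2/α21 = 431/0.771 = 559 < K1 = 650.
Since both are reversed, neither can invade when rare; the interior point is a saddle.

unstable coexistence (outcome depends on initial conditions)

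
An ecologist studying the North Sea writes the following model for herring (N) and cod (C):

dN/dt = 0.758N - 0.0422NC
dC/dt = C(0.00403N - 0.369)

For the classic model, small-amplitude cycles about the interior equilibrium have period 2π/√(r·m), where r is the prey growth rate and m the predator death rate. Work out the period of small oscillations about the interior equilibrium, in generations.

T ≈ 11.9 generations

Here r = 0.758 and m = 0.369, so r·m = 0.28.
ω = √0.28 = 0.529 per generation, hence T = 2π/ω ≈ 11.9 generations.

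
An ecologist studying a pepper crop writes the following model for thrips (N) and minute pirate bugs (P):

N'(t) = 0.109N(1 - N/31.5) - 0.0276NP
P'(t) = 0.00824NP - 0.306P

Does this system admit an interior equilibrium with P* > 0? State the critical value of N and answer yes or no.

The predator equation gives dP/dt > 0 only when N > 0.306/0.00824 = 37.1.
Without the predator, N → K = 31.5. Since 31.5 < 37.1, the predator cannot invade.

Threshold N = 37.1; K < 37.1, so no, the predator goes extinct.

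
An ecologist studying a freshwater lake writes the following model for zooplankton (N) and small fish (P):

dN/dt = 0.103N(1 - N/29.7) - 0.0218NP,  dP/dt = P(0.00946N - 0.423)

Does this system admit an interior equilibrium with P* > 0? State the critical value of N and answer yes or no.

Threshold N = 44.7; K < 44.7, so no, the predator goes extinct.

The predator equation gives dP/dt > 0 only when N > 0.423/0.00946 = 44.7.
Without the predator, N → K = 29.7. Since 29.7 < 44.7, the predator cannot invade.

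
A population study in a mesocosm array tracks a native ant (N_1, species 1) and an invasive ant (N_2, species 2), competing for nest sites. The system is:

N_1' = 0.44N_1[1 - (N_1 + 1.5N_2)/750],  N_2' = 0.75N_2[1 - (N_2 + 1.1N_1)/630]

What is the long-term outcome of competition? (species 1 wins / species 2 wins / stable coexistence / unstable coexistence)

unstable coexistence (outcome depends on initial conditions)

Compare the nullcline intercepts: K1/α12 = 750/1.5 = 500 < K2 = 630; K2/α21 = 630/1.1 = 573 < K1 = 750.
Since both are reversed, neither can invade when rare; the interior point is a saddle.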